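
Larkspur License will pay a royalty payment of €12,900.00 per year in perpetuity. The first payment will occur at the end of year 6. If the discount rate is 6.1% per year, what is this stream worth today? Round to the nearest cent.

€157283.42

Value at end of year 5: C / r = €12,900.00 / 0.061 = €211,475.4098
Discount to today: PV = €211,475.4098 / (1 + 0.061)^5 = €211,475.4098 / 1.344550 = €157,283.42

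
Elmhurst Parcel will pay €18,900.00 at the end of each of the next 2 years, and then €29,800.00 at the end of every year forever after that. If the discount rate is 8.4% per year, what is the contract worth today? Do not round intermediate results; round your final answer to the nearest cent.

PV of 2-year annuity: €18,900.00 × [1 − (1+0.084)^−2] / 0.084 = 33519.76416
Perpetuity value at year 2: €29,800.00 / 0.084 = 354761.90476
PV of perpetuity: 354761.90476 / (1+0.084)^2 = 301910.63640
Total PV = 33519.76416 + 301910.63640 = 335430.40056

€335430.40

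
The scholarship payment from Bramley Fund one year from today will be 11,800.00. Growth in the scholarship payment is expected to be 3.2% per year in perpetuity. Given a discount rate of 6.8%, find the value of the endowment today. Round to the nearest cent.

Growing perpetuity: P = D₁ / (r − g) = 11,800.0000 / (0.068 − 0.032) = 327,777.78

327777.78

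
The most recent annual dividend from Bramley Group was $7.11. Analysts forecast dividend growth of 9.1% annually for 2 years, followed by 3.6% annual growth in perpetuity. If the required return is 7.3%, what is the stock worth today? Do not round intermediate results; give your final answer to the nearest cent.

D_1 = 7.75701
D_2 = 8.46290
Terminal value at year 2: TV = D_2×(1+g_2)/(r−g_2) = 8.76756/0.037 = 236.96114
P_0 = D_1/(1+r)^1 + D_2/(1+r)^2 + TV/(1+r)^2
    = 7.22927 + 7.35055 + 205.81532 = 220.39514

$220.40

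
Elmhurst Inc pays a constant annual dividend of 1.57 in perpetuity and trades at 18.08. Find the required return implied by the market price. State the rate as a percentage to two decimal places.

P = C/r ⇒ r = C/P = 1.57/18.08 = 0.086836

8.68%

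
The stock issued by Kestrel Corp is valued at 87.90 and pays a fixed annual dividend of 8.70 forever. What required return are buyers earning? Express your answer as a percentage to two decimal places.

9.90%

P = C/r ⇒ r = C/P = 8.70/87.90 = 0.098976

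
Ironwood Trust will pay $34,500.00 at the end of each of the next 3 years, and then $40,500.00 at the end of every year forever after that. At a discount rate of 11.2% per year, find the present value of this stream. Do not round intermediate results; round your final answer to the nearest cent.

PV of 3-year annuity: $34,500.00 × [1 − (1+0.112)^−3] / 0.112 = 84015.75670
Perpetuity value at year 3: $40,500.00 / 0.112 = 361607.14286
PV of perpetuity: 361607.14286 / (1+0.112)^3 = 262979.95021
Total PV = 84015.75670 + 262979.95021 = 346995.70691

$346995.71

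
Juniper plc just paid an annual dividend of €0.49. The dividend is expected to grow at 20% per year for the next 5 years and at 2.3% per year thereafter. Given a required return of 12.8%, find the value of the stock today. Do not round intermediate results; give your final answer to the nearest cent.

€9.47

D_1 = 0.58800
D_2 = 0.70560
D_3 = 0.84672
D_4 = 1.01606
D_5 = 1.21928
Terminal value at year 5: TV = D_5×(1+g_2)/(r−g_2) = 1.24732/0.105 = 11.87924
P_0 = D_1/(1+r)^1 + D_2/(1+r)^2 + D_3/(1+r)^3 + D_4/(1+r)^4 + D_5/(1+r)^5 + TV/(1+r)^5
    = 0.52128 + 0.55455 + 0.58995 + 0.62760 + 0.66766 + 6.50494 = 9.46598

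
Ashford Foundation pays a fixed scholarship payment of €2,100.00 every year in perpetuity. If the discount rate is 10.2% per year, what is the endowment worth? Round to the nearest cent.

Level perpetuity: PV = C / r = €2,100.00 / 0.102 = €20,588.24

€20588.24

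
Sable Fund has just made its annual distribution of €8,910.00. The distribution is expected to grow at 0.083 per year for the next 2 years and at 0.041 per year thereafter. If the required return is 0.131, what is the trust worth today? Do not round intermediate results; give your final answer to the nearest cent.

€111198.53

D_1 = 9649.53000
D_2 = 10450.44099
Terminal value at year 2: TV = D_2×(1+g_2)/(r−g_2) = 10878.90907/0.09 = 120876.76745
P_0 = D_1/(1+r)^1 + D_2/(1+r)^2 + TV/(1+r)^2
    = 8531.85676 + 8169.76205 + 94496.91435 = 111198.53316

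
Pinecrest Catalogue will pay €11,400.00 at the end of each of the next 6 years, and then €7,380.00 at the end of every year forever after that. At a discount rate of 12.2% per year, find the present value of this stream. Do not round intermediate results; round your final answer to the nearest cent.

PV of 6-year annuity: €11,400.00 × [1 − (1+0.122)^−6] / 0.122 = 46605.75137
Perpetuity value at year 6: €7,380.00 / 0.122 = 60491.80328
PV of perpetuity: 60491.80328 / (1+0.122)^6 = 30320.71160
Total PV = 46605.75137 + 30320.71160 = 76926.46297

€76926.46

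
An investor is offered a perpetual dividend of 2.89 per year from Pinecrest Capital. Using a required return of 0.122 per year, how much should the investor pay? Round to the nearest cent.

Level perpetuity: PV = C / r = 2.89 / 0.122 = 23.69

23.69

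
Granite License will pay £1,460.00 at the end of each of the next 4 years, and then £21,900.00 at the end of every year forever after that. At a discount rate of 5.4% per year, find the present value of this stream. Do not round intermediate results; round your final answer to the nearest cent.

£333744.74

PV of 4-year annuity: £1,460.00 × [1 − (1+0.054)^−4] / 0.054 = 5129.34373
Perpetuity value at year 4: £21,900.00 / 0.054 = 405555.55556
PV of perpetuity: 405555.55556 / (1+0.054)^4 = 328615.39960
Total PV = 5129.34373 + 328615.39960 = 333744.74333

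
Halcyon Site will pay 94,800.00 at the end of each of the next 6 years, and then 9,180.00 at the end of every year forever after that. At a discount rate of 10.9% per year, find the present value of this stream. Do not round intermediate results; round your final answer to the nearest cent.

447484.70

PV of 6-year annuity: 94,800.00 × [1 − (1+0.109)^−6] / 0.109 = 402212.98619
Perpetuity value at year 6: 9,180.00 / 0.109 = 84220.18349
PV of perpetuity: 84220.18349 / (1+0.109)^6 = 45271.71077
Total PV = 402212.98619 + 45271.71077 = 447484.69696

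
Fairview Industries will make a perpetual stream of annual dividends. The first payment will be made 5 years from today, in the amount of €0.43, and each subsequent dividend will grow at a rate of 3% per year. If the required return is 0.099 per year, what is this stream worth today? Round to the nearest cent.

€4.27

Value at end of year 4: C₁ / (r − g) = €0.43 / (0.099 − 0.03) = €6.2319
Discount to today: PV = €6.2319 / (1 + 0.099)^4 = €6.2319 / 1.458783 = €4.27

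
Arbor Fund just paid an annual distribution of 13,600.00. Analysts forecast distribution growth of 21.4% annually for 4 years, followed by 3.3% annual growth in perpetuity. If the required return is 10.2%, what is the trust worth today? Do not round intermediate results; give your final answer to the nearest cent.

D_1 = 16510.40000
D_2 = 20043.62560
D_3 = 24332.96148
D_4 = 29540.21523
Terminal value at year 4: TV = D_4×(1+g_2)/(r−g_2) = 30515.04234/0.069 = 442246.99040
P_0 = D_1/(1+r)^1 + D_2/(1+r)^2 + D_3/(1+r)^3 + D_4/(1+r)^4 + TV/(1+r)^4
    = 14982.21416 + 16504.90743 + 18182.35718 + 20030.29185 + 299873.78963 = 369573.56025

369573.56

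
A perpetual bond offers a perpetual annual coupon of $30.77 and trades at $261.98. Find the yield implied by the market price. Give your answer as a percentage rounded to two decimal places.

P = C/r ⇒ r = C/P = $30.77/$261.98 = 0.117452

11.75%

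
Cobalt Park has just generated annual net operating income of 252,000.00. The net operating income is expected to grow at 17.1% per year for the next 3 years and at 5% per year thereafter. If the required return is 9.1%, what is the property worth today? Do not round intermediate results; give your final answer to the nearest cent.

8852381.29

D_1 = 295092.00000
D_2 = 345552.73200
D_3 = 404642.24917
Terminal value at year 3: TV = D_3×(1+g_2)/(r−g_2) = 424874.36163/0.041 = 10362789.30806
P_0 = D_1/(1+r)^1 + D_2/(1+r)^2 + D_3/(1+r)^3 + TV/(1+r)^3
    = 270478.46013 + 290311.89442 + 311599.65936 + 7979991.27634 = 8852381.29025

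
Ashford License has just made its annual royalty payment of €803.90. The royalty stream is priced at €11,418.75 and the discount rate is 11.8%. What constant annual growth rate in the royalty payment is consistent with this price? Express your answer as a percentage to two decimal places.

4.45%

P = D₀(1+g)/(r−g) ⇒ P(r−g) = D₀(1+g) ⇒ g(P+D₀) = P·r − D₀
g = (P·r − D₀)/(P + D₀) = (€11,418.75×0.118 − €803.90) / (€11,418.75 + €803.90) = 0.044468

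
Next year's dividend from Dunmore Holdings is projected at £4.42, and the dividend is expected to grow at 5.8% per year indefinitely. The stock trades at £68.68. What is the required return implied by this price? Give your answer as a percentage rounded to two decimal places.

P = D₁/(r − g) ⇒ r = D₁/P + g = £4.4200/£68.68 + 0.058 = 0.064356 + 0.058 = 0.122356

12.24%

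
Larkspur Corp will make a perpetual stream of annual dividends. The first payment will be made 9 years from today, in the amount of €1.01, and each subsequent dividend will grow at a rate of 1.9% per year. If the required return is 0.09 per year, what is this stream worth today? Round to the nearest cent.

€7.14

Value at end of year 8: C₁ / (r − g) = €1.01 / (0.09 − 0.019) = €14.2254
Discount to today: PV = €14.2254 / (1 + 0.09)^8 = €14.2254 / 1.992563 = €7.14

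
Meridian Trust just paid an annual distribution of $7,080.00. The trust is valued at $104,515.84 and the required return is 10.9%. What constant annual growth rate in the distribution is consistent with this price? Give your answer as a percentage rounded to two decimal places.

3.86%

P = D₀(1+g)/(r−g) ⇒ P(r−g) = D₀(1+g) ⇒ g(P+D₀) = P·r − D₀
g = (P·r − D₀)/(P + D₀) = ($104,515.84×0.109 − $7,080.00) / ($104,515.84 + $7,080.00) = 0.038641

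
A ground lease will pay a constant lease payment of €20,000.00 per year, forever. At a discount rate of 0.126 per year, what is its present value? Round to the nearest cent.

Level perpetuity: PV = C / r = €20,000.00 / 0.126 = €158,730.16

€158730.16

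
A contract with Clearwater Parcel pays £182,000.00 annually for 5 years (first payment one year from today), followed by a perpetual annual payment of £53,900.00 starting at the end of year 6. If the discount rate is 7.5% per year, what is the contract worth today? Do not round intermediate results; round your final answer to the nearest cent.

PV of 5-year annuity: £182,000.00 × [1 − (1+0.075)^−5] / 0.075 = 736351.05216
Perpetuity value at year 5: £53,900.00 / 0.075 = 718666.66667
PV of perpetuity: 718666.66667 / (1+0.075)^5 = 500593.47045
Total PV = 736351.05216 + 500593.47045 = 1236944.52261

£1236944.52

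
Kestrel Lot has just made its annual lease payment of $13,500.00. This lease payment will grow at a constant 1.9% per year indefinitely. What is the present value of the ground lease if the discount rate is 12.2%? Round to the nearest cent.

$133558.25

D₁ = D₀ × (1 + g) = $13,500.00 × 1.019 = $13,756.5000
Growing perpetuity: P = D₁ / (r − g) = $13,756.5000 / (0.122 − 0.019) = $133,558.25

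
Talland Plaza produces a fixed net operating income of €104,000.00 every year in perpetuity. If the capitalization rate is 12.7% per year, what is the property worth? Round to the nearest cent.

€818897.64

Level perpetuity: PV = C / r = €104,000.00 / 0.127 = €818,897.64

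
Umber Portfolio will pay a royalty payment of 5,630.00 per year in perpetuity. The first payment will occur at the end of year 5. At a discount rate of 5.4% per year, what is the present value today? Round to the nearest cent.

84479.67

Value at end of year 4: C / r = 5,630.00 / 0.054 = 104,259.2593
Discount to today: PV = 104,259.2593 / (1 + 0.054)^4 = 104,259.2593 / 1.234134 = 84,479.67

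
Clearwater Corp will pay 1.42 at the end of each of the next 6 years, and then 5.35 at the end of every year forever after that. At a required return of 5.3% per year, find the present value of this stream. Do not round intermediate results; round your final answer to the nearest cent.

PV of 6-year annuity: 1.42 × [1 − (1+0.053)^−6] / 0.053 = 7.13885
Perpetuity value at year 6: 5.35 / 0.053 = 100.94340
PV of perpetuity: 100.94340 / (1+0.053)^6 = 74.04704
Total PV = 7.13885 + 74.04704 = 81.18588

81.19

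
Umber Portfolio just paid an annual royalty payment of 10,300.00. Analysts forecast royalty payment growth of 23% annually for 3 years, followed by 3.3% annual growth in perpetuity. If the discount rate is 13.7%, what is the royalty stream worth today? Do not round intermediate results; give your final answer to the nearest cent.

165756.55

D_1 = 12669.00000
D_2 = 15582.87000
D_3 = 19166.93010
Terminal value at year 3: TV = D_3×(1+g_2)/(r−g_2) = 19799.43879/0.104 = 190379.21917
P_0 = D_1/(1+r)^1 + D_2/(1+r)^2 + D_3/(1+r)^3 + TV/(1+r)^3
    = 11142.48021 + 12053.87041 + 13039.80704 + 129520.39111 = 165756.54878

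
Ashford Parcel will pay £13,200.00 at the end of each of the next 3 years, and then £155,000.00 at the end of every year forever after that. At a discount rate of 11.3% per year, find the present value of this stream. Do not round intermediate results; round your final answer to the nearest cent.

£1026962.74

PV of 3-year annuity: £13,200.00 × [1 − (1+0.113)^−3] / 0.113 = 32089.46807
Perpetuity value at year 3: £155,000.00 / 0.113 = 1371681.41593
PV of perpetuity: 1371681.41593 / (1+0.113)^3 = 994873.26811
Total PV = 32089.46807 + 994873.26811 = 1026962.73618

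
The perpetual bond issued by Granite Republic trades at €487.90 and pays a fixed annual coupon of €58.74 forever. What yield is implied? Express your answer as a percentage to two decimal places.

P = C/r ⇒ r = C/P = €58.74/€487.90 = 0.120394

12.04%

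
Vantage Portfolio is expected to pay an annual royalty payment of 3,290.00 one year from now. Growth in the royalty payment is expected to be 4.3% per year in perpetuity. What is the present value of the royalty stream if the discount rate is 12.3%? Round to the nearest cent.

Growing perpetuity: P = D₁ / (r − g) = 3,290.0000 / (0.123 − 0.043) = 41,125.00

41125.00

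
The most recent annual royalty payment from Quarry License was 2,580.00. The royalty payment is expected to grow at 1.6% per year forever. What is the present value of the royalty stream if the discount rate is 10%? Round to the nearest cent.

D₁ = D₀ × (1 + g) = 2,580.00 × 1.016 = 2,621.2800
Growing perpetuity: P = D₁ / (r − g) = 2,621.2800 / (0.1 − 0.016) = 31,205.71

31205.71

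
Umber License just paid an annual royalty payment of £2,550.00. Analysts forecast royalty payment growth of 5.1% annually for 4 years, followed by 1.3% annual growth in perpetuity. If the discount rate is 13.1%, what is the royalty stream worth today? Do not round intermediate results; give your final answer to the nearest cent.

£24843.48

D_1 = 2680.05000
D_2 = 2816.73255
D_3 = 2960.38591
D_4 = 3111.36559
Terminal value at year 4: TV = D_4×(1+g_2)/(r−g_2) = 3151.81334/0.118 = 26710.28258
P_0 = D_1/(1+r)^1 + D_2/(1+r)^2 + D_3/(1+r)^3 + D_4/(1+r)^4 + TV/(1+r)^4
    = 2369.62865 + 2202.01566 + 2046.25858 + 1901.51881 + 16324.05551 = 24843.47720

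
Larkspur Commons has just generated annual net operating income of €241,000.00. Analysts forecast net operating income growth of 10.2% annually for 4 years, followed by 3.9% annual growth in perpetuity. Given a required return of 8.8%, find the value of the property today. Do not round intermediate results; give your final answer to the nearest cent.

€6373740.92

D_1 = 265582.00000
D_2 = 292671.36400
D_3 = 322523.84313
D_4 = 355421.27513
Terminal value at year 4: TV = D_4×(1+g_2)/(r−g_2) = 369282.70486/0.049 = 7536381.73178
P_0 = D_1/(1+r)^1 + D_2/(1+r)^2 + D_3/(1+r)^3 + D_4/(1+r)^4 + TV/(1+r)^4
    = 244101.10294 + 247242.10978 + 250423.53399 + 253645.89564 + 5378328.27689 = 6373740.91924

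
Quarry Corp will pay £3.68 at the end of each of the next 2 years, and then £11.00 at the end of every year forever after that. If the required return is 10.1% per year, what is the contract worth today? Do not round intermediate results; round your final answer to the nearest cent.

£96.22

PV of 2-year annuity: £3.68 × [1 − (1+0.101)^−2] / 0.101 = 6.37822
Perpetuity value at year 2: £11.00 / 0.101 = 108.91089
PV of perpetuity: 108.91089 / (1+0.101)^2 = 89.84557
Total PV = 6.37822 + 89.84557 = 96.22379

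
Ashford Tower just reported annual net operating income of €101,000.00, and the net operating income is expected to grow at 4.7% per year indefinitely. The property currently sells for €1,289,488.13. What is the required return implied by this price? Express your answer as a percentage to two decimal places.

D₁ = €101,000.00 × 1.047 = €105,747.0000
P = D₁/(r − g) ⇒ r = D₁/P + g = €105,747.0000/€1,289,488.13 + 0.047 = 0.082007 + 0.047 = 0.129007

12.90%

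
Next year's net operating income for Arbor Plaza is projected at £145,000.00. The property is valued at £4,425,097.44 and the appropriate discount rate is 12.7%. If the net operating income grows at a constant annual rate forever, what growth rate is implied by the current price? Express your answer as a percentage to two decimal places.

P = D₁/(r−g) ⇒ g = r − D₁/P = 0.127 − £145,000.00/£4,425,097.44 = 0.094232

9.42%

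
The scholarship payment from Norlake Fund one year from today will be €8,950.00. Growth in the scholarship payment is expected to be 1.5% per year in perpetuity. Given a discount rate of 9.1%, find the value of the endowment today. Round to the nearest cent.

Growing perpetuity: P = D₁ / (r − g) = €8,950.0000 / (0.091 − 0.015) = €117,763.16

€117763.16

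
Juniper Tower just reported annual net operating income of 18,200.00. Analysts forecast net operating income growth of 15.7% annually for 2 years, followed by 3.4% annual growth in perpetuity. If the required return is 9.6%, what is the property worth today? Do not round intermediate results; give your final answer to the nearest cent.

377751.51

D_1 = 21057.40000
D_2 = 24363.41180
Terminal value at year 2: TV = D_2×(1+g_2)/(r−g_2) = 25191.76780/0.062 = 406318.83550
P_0 = D_1/(1+r)^1 + D_2/(1+r)^2 + TV/(1+r)^2
    = 19212.95620 + 20282.29045 + 338256.26324 = 377751.50989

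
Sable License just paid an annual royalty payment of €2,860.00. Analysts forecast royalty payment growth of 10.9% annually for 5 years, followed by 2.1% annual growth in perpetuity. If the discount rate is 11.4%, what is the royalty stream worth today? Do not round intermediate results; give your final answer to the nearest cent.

€44808.76

D_1 = 3171.74000
D_2 = 3517.45966
D_3 = 3900.86276
D_4 = 4326.05680
D_5 = 4797.59700
Terminal value at year 5: TV = D_5×(1+g_2)/(r−g_2) = 4898.34653/0.093 = 52670.39282
P_0 = D_1/(1+r)^1 + D_2/(1+r)^2 + D_3/(1+r)^3 + D_4/(1+r)^4 + D_5/(1+r)^5 + TV/(1+r)^5
    = 2847.16338 + 2834.38437 + 2821.66271 + 2808.99816 + 2796.39045 + 30700.15748 = 44808.75653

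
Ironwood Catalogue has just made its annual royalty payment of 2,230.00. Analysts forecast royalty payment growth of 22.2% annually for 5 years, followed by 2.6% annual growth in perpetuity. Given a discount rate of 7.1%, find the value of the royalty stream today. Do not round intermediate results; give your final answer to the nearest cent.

D_1 = 2725.06000
D_2 = 3330.02332
D_3 = 4069.28850
D_4 = 4972.67054
D_5 = 6076.60340
Terminal value at year 5: TV = D_5×(1+g_2)/(r−g_2) = 6234.59509/0.045 = 138546.55761
P_0 = D_1/(1+r)^1 + D_2/(1+r)^2 + D_3/(1+r)^3 + D_4/(1+r)^4 + D_5/(1+r)^5 + TV/(1+r)^5
    = 2544.40710 + 2903.14236 + 3312.45562 + 3779.47784 + 4312.34540 + 98321.47507 = 115173.30338

115173.30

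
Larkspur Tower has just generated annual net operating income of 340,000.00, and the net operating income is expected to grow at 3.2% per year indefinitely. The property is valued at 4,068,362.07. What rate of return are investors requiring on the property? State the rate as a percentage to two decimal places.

11.82%

D₁ = 340,000.00 × 1.032 = 350,880.0000
P = D₁/(r − g) ⇒ r = D₁/P + g = 350,880.0000/4,068,362.07 + 0.032 = 0.086246 + 0.032 = 0.118246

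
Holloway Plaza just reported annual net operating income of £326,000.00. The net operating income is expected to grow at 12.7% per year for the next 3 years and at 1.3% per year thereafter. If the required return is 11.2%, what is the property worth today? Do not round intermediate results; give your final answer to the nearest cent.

D_1 = 367402.00000
D_2 = 414062.05400
D_3 = 466647.93486
Terminal value at year 3: TV = D_3×(1+g_2)/(r−g_2) = 472714.35801/0.099 = 4774892.50516
P_0 = D_1/(1+r)^1 + D_2/(1+r)^2 + D_3/(1+r)^3 + TV/(1+r)^3
    = 330397.48201 + 334854.28258 + 339371.20186 + 3472555.83318 = 4477178.79964

£4477178.80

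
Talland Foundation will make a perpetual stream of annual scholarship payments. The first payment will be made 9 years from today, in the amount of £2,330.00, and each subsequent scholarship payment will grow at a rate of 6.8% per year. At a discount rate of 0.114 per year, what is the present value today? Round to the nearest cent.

Value at end of year 8: C₁ / (r − g) = £2,330.00 / (0.114 − 0.068) = £50,652.1739
Discount to today: PV = £50,652.1739 / (1 + 0.114)^8 = £50,652.1739 / 2.371819 = £21,355.84

£21355.84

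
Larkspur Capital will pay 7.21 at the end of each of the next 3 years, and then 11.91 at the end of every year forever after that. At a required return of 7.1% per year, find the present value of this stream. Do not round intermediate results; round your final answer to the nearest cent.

155.43

PV of 3-year annuity: 7.21 × [1 − (1+0.071)^−3] / 0.071 = 18.88680
Perpetuity value at year 3: 11.91 / 0.071 = 167.74648
PV of perpetuity: 167.74648 / (1+0.071)^3 = 136.54789
Total PV = 18.88680 + 136.54789 = 155.43469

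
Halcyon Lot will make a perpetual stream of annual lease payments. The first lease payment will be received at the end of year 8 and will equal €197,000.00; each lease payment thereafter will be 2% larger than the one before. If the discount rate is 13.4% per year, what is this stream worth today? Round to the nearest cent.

€716588.76

Value at end of year 7: C₁ / (r − g) = €197,000.00 / (0.134 − 0.02) = €1,728,070.1754
Discount to today: PV = €1,728,070.1754 / (1 + 0.134)^7 = €1,728,070.1754 / 2.411523 = €716,588.76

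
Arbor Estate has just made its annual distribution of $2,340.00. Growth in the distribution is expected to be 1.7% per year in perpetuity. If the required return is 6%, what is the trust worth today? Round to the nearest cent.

$55343.72

D₁ = D₀ × (1 + g) = $2,340.00 × 1.017 = $2,379.7800
Growing perpetuity: P = D₁ / (r − g) = $2,379.7800 / (0.06 − 0.017) = $55,343.72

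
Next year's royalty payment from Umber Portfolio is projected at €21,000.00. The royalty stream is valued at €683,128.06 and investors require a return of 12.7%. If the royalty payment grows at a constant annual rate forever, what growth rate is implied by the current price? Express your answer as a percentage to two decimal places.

9.63%

P = D₁/(r−g) ⇒ g = r − D₁/P = 0.127 − €21,000.00/€683,128.06 = 0.096259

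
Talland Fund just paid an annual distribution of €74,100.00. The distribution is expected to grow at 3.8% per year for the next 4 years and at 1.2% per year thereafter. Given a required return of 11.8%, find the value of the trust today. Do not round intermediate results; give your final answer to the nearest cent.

€772709.34

D_1 = 76915.80000
D_2 = 79838.60040
D_3 = 82872.46722
D_4 = 86021.62097
Terminal value at year 4: TV = D_4×(1+g_2)/(r−g_2) = 87053.88042/0.106 = 821263.02284
P_0 = D_1/(1+r)^1 + D_2/(1+r)^2 + D_3/(1+r)^3 + D_4/(1+r)^4 + TV/(1+r)^4
    = 68797.67442 + 63874.76391 + 59304.11890 + 55060.53258 + 525672.25442 = 772709.34423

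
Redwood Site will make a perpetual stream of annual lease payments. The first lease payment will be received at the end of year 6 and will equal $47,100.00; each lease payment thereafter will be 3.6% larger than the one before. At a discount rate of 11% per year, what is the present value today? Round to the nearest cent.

$377723.75

Value at end of year 5: C₁ / (r − g) = $47,100.00 / (0.11 − 0.036) = $636,486.4865
Discount to today: PV = $636,486.4865 / (1 + 0.11)^5 = $636,486.4865 / 1.685058 = $377,723.75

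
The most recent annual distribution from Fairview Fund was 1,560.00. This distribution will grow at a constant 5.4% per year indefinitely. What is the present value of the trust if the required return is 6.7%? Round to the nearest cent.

D₁ = D₀ × (1 + g) = 1,560.00 × 1.054 = 1,644.2400
Growing perpetuity: P = D₁ / (r − g) = 1,644.2400 / (0.067 − 0.054) = 126,480.00

126480.00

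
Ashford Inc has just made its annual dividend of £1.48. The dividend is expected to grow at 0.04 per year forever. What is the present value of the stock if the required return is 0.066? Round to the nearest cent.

£59.20

D₁ = D₀ × (1 + g) = £1.48 × 1.04 = £1.5392
Growing perpetuity: P = D₁ / (r − g) = £1.5392 / (0.066 − 0.04) = £59.20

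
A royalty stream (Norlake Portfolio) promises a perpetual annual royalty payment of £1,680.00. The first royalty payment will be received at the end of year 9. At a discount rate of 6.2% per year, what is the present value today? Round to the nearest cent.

Value at end of year 8: C / r = £1,680.00 / 0.062 = £27,096.7742
Discount to today: PV = £27,096.7742 / (1 + 0.062)^8 = £27,096.7742 / 1.618066 = £16,746.40

£16746.40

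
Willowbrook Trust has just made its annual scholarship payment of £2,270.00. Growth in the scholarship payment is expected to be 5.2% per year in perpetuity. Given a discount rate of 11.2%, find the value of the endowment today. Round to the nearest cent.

D₁ = D₀ × (1 + g) = £2,270.00 × 1.052 = £2,388.0400
Growing perpetuity: P = D₁ / (r − g) = £2,388.0400 / (0.112 − 0.052) = £39,800.67

£39800.67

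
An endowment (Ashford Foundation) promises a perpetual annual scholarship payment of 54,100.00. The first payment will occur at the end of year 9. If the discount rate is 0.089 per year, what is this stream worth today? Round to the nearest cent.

307315.33

Value at end of year 8: C / r = 54,100.00 / 0.089 = 607,865.1685
Discount to today: PV = 607,865.1685 / (1 + 0.089)^8 = 607,865.1685 / 1.977985 = 307,315.33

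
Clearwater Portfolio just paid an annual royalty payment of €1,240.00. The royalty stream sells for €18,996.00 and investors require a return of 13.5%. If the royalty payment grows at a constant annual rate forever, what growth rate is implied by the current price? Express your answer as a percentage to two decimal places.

6.55%

P = D₀(1+g)/(r−g) ⇒ P(r−g) = D₀(1+g) ⇒ g(P+D₀) = P·r − D₀
g = (P·r − D₀)/(P + D₀) = (€18,996.00×0.135 − €1,240.00) / (€18,996.00 + €1,240.00) = 0.065451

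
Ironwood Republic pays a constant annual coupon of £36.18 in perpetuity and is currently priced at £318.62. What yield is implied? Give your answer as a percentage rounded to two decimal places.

11.36%

P = C/r ⇒ r = C/P = £36.18/£318.62 = 0.113552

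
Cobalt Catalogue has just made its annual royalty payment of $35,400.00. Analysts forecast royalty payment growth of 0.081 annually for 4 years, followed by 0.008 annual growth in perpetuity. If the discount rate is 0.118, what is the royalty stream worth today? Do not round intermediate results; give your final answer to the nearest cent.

$413800.78

D_1 = 38267.40000
D_2 = 41367.05940
D_3 = 44717.79121
D_4 = 48339.93230
Terminal value at year 4: TV = D_4×(1+g_2)/(r−g_2) = 48726.65176/0.11 = 442969.56144
P_0 = D_1/(1+r)^1 + D_2/(1+r)^2 + D_3/(1+r)^3 + D_4/(1+r)^4 + TV/(1+r)^4
    = 34228.44365 + 33095.65974 + 32000.36509 + 30941.31902 + 283534.99613 = 413800.78363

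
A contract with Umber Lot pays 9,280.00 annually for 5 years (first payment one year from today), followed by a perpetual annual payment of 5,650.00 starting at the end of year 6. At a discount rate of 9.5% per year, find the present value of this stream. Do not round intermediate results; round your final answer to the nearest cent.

73411.83

PV of 5-year annuity: 9,280.00 × [1 − (1+0.095)^−5] / 0.095 = 35632.49754
Perpetuity value at year 5: 5,650.00 / 0.095 = 59473.68421
PV of perpetuity: 59473.68421 / (1+0.095)^5 = 37779.32957
Total PV = 35632.49754 + 37779.32957 = 73411.82711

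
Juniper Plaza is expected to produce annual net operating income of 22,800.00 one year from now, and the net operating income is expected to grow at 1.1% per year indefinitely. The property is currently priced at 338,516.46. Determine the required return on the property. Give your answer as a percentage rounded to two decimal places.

P = D₁/(r − g) ⇒ r = D₁/P + g = 22,800.0000/338,516.46 + 0.011 = 0.067353 + 0.011 = 0.078353

7.84%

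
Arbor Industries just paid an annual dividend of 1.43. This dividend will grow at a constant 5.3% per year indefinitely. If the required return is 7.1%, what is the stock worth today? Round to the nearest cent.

83.66

D₁ = D₀ × (1 + g) = 1.43 × 1.053 = 1.5058
Growing perpetuity: P = D₁ / (r − g) = 1.5058 / (0.071 − 0.053) = 83.66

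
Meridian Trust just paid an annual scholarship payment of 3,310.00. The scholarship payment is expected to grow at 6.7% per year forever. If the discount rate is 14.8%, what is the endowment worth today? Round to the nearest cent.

D₁ = D₀ × (1 + g) = 3,310.00 × 1.067 = 3,531.7700
Growing perpetuity: P = D₁ / (r − g) = 3,531.7700 / (0.148 − 0.067) = 43,602.10

43602.10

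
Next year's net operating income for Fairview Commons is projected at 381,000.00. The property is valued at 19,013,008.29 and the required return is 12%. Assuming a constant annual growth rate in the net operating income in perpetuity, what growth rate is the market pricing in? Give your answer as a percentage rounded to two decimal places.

P = D₁/(r−g) ⇒ g = r − D₁/P = 0.12 − 381,000.00/19,013,008.29 = 0.099961

10.00%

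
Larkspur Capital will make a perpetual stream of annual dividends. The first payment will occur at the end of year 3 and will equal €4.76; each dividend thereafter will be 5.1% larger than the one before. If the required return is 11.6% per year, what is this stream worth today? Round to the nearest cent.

€58.80

Value at end of year 2: C₁ / (r − g) = €4.76 / (0.116 − 0.051) = €73.2308
Discount to today: PV = €73.2308 / (1 + 0.116)^2 = €73.2308 / 1.245456 = €58.80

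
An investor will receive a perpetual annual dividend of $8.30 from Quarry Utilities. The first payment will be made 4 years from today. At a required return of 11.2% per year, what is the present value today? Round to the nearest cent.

Value at end of year 3: C / r = $8.30 / 0.112 = $74.1071
Discount to today: PV = $74.1071 / (1 + 0.112)^3 = $74.1071 / 1.375037 = $53.89

$53.89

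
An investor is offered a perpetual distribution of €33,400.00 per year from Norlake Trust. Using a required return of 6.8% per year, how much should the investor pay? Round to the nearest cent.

Level perpetuity: PV = C / r = €33,400.00 / 0.068 = €491,176.47

€491176.47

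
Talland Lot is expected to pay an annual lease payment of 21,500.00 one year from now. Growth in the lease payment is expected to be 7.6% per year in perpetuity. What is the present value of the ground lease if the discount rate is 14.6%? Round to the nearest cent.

Growing perpetuity: P = D₁ / (r − g) = 21,500.0000 / (0.146 − 0.076) = 307,142.86

307142.86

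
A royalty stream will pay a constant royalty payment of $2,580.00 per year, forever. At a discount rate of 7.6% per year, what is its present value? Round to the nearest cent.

$33947.37

Level perpetuity: PV = C / r = $2,580.00 / 0.076 = $33,947.37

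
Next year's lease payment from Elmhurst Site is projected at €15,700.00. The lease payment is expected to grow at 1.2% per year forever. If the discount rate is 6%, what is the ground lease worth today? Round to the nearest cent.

€327083.33

Growing perpetuity: P = D₁ / (r − g) = €15,700.0000 / (0.06 − 0.012) = €327,083.33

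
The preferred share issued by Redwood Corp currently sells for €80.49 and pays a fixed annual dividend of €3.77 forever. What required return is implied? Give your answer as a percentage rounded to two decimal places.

P = C/r ⇒ r = C/P = €3.77/€80.49 = 0.046838

4.68%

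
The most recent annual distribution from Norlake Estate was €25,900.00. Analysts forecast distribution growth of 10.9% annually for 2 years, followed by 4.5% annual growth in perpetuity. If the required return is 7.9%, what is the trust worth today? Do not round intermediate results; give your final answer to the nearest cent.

D_1 = 28723.10000
D_2 = 31853.91790
Terminal value at year 2: TV = D_2×(1+g_2)/(r−g_2) = 33287.34421/0.034 = 979039.53546
P_0 = D_1/(1+r)^1 + D_2/(1+r)^2 + TV/(1+r)^2
    = 26620.11121 + 27360.24406 + 840925.14819 = 894905.50346

€894905.50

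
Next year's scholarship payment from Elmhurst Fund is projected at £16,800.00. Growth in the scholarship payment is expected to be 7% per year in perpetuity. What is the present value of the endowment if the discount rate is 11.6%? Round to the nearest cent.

Growing perpetuity: P = D₁ / (r − g) = £16,800.0000 / (0.116 − 0.07) = £365,217.39

£365217.39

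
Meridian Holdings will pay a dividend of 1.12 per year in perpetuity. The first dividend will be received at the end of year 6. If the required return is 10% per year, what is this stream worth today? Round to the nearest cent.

Value at end of year 5: C / r = 1.12 / 0.1 = 11.2000
Discount to today: PV = 11.2000 / (1 + 0.1)^5 = 11.2000 / 1.610510 = 6.95

6.95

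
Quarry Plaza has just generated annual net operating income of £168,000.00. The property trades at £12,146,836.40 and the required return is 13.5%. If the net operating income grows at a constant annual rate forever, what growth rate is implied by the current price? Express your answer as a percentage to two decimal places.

11.95%

P = D₀(1+g)/(r−g) ⇒ P(r−g) = D₀(1+g) ⇒ g(P+D₀) = P·r − D₀
g = (P·r − D₀)/(P + D₀) = (£12,146,836.40×0.135 − £168,000.00) / (£12,146,836.40 + £168,000.00) = 0.119516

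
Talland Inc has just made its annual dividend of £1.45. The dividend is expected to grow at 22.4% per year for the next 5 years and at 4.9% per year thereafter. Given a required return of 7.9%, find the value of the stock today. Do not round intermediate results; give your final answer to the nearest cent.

£105.99

D_1 = 1.77480
D_2 = 2.17236
D_3 = 2.65896
D_4 = 3.25457
D_5 = 3.98359
Terminal value at year 5: TV = D_5×(1+g_2)/(r−g_2) = 4.17879/0.03 = 139.29301
P_0 = D_1/(1+r)^1 + D_2/(1+r)^2 + D_3/(1+r)^3 + D_4/(1+r)^4 + D_5/(1+r)^5 + TV/(1+r)^5
    = 1.64486 + 1.86590 + 2.11664 + 2.40109 + 2.72375 + 95.24060 = 105.99284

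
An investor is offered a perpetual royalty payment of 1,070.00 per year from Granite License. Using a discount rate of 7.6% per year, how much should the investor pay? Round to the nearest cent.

14078.95

Level perpetuity: PV = C / r = 1,070.00 / 0.076 = 14,078.95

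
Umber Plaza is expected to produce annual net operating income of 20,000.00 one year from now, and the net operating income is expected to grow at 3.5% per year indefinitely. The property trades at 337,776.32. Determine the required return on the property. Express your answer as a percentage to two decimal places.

9.42%

P = D₁/(r − g) ⇒ r = D₁/P + g = 20,000.0000/337,776.32 + 0.035 = 0.059211 + 0.035 = 0.094211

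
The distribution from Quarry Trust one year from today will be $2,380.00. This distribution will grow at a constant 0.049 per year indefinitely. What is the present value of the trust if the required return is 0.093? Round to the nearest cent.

Growing perpetuity: P = D₁ / (r − g) = $2,380.0000 / (0.093 − 0.049) = $54,090.91

$54090.91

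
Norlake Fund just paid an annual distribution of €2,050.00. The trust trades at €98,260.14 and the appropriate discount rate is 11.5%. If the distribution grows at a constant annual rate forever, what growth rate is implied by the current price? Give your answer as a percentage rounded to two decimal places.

9.22%

P = D₀(1+g)/(r−g) ⇒ P(r−g) = D₀(1+g) ⇒ g(P+D₀) = P·r − D₀
g = (P·r − D₀)/(P + D₀) = (€98,260.14×0.115 − €2,050.00) / (€98,260.14 + €2,050.00) = 0.092213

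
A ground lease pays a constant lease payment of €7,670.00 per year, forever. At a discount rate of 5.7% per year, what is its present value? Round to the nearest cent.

Level perpetuity: PV = C / r = €7,670.00 / 0.057 = €134,561.40

€134561.40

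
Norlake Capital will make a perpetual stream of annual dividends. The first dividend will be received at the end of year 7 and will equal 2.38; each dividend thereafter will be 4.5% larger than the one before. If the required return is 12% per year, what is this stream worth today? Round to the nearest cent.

Value at end of year 6: C₁ / (r − g) = 2.38 / (0.12 − 0.045) = 31.7333
Discount to today: PV = 31.7333 / (1 + 0.12)^6 = 31.7333 / 1.973823 = 16.08

16.08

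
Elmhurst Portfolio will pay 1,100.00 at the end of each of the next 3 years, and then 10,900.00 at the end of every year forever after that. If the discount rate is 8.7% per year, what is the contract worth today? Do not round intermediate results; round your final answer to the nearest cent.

100347.43

PV of 3-year annuity: 1,100.00 × [1 − (1+0.087)^−3] / 0.087 = 2799.37906
Perpetuity value at year 3: 10,900.00 / 0.087 = 125287.35632
PV of perpetuity: 125287.35632 / (1+0.087)^3 = 97548.05468
Total PV = 2799.37906 + 97548.05468 = 100347.43375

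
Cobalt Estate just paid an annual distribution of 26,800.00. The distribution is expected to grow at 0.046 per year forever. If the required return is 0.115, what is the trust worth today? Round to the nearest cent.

D₁ = D₀ × (1 + g) = 26,800.00 × 1.046 = 28,032.8000
Growing perpetuity: P = D₁ / (r − g) = 28,032.8000 / (0.115 − 0.046) = 406,272.46

406272.46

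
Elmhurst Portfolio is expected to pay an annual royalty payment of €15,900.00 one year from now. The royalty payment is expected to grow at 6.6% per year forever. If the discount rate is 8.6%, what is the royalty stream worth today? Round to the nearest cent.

Growing perpetuity: P = D₁ / (r − g) = €15,900.0000 / (0.086 − 0.066) = €795,000.00

€795000.00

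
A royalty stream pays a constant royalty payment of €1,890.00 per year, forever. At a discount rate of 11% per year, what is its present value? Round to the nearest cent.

€17181.82

Level perpetuity: PV = C / r = €1,890.00 / 0.11 = €17,181.82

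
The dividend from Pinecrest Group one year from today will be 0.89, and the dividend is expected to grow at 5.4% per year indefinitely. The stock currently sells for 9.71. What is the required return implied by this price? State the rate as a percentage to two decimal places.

P = D₁/(r − g) ⇒ r = D₁/P + g = 0.8900/9.71 + 0.054 = 0.091658 + 0.054 = 0.145658

14.57%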